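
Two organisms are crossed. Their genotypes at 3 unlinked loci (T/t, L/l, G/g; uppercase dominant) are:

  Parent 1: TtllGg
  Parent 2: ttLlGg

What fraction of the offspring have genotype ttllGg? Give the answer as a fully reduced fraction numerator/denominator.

TtllGg gametes: TlG×2, Tlg×2, tlG×2, tlg×2
ttLlGg gametes: tLG×2, tLg×2, tlG×2, tlg×2
TtllGg×ttLlGg grid (8·8=64): TtLlGG=4 TtLlGg=8 TtLlgg=4 TtllGG=4 TtllGg=8 Ttllgg=4 ttLlGG=4 ttLlGg=8 ttLlgg=4 ttllGG=4 ttllGg=8 ttllgg=4
ttllGg hits 8/64; gcd=8; 8÷8/64÷8 = 1/8

P(ttllGg) = 1/8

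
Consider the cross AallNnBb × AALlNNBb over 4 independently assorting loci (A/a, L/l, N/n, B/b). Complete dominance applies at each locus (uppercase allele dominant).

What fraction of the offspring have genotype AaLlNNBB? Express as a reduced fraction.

AallNnBb gametes: AlNB×2, AlNb×2, AlnB×2, Alnb×2, alNB×2, alNb×2, alnB×2, alnb×2
AALlNNBb gametes: ALNB×4, ALNb×4, AlNB×4, AlNb×4
AallNnBb×AALlNNBb grid (16·16=256): AALlNNBB=8 AALlNNBb=16 AALlNNbb=8 AALlNnBB=8 AALlNnBb=16 AALlNnbb=8 AAllNNBB=8 AAllNNBb=16 AAllNNbb=8 AAllNnBB=8 AAllNnBb=16 AAllNnbb=8 AaLlNNBB=8 AaLlNNBb=16 AaLlNNbb=8 AaLlNnBB=8 AaLlNnBb=16 AaLlNnbb=8 AallNNBB=8 AallNNBb=16 AallNNbb=8 AallNnBB=8 AallNnBb=16 AallNnbb=8
AaLlNNBB hits 8/256; gcd=8; 8÷8/256÷8 = 1/32

P(AaLlNNBB) = 1/32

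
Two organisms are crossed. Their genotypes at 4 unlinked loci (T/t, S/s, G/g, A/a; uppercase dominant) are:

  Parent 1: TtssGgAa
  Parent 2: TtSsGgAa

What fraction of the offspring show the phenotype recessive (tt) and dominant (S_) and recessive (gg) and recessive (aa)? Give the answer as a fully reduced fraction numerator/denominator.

P(tt S_ gg aa) = 1/128

TtssGgAa gametes: TsGA×2, TsGa×2, TsgA×2, Tsga×2, tsGA×2, tsGa×2, tsgA×2, tsga×2
TtSsGgAa gametes: TSGA×1, TSGa×1, TSgA×1, TSga×1, TsGA×1, TsGa×1, TsgA×1, Tsga×1, tSGA×1, tSGa×1, tSgA×1, tSga×1, tsGA×1, tsGa×1, tsgA×1, tsga×1
TtssGgAa×TtSsGgAa grid (16·16=256): TTSsGGAA=2 TTSsGGAa=4 TTSsGGaa=2 TTSsGgAA=4 TTSsGgAa=8 TTSsGgaa=4 TTSsggAA=2 TTSsggAa=4 TTSsggaa=2 TTssGGAA=2 TTssGGAa=4 TTssGGaa=2 TTssGgAA=4 TTssGgAa=8 TTssGgaa=4 TTssggAA=2 TTssggAa=4 TTssggaa=2 TtSsGGAA=4 TtSsGGAa=8 TtSsGGaa=4 TtSsGgAA=8 TtSsGgAa=16 TtSsGgaa=8 TtSsggAA=4 TtSsggAa=8 TtSsggaa=4 TtssGGAA=4 TtssGGAa=8 TtssGGaa=4 TtssGgAA=8 TtssGgAa=16 TtssGgaa=8 TtssggAA=4 TtssggAa=8 Ttssggaa=4 ttSsGGAA=2 ttSsGGAa=4 ttSsGGaa=2 ttSsGgAA=4 ttSsGgAa=8 ttSsGgaa=4 ttSsggAA=2 ttSsggAa=4 ttSsggaa=2 ttssGGAA=2 ttssGGAa=4 ttssGGaa=2 ttssGgAA=4 ttssGgAa=8 ttssGgaa=4 ttssggAA=2 ttssggAa=4 ttssggaa=2
tt S_ gg aa hits 2/256; gcd=2; 2÷2/256÷2 = 1/128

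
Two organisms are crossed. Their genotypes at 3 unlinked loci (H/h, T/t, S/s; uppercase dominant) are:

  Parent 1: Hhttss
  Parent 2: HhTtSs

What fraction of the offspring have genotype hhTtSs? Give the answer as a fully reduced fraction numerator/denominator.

P(hhTtSs) = 1/16

Hhttss gametes: Hts×4, hts×4
HhTtSs gametes: HTS×1, HTs×1, HtS×1, Hts×1, hTS×1, hTs×1, htS×1, hts×1
Hhttss×HhTtSs grid (8·8=64): HHTtSs=4 HHTtss=4 HHttSs=4 HHttss=4 HhTtSs=8 HhTtss=8 HhttSs=8 Hhttss=8 hhTtSs=4 hhTtss=4 hhttSs=4 hhttss=4
hhTtSs hits 4/64; gcd=4; 4÷4/64÷4 = 1/16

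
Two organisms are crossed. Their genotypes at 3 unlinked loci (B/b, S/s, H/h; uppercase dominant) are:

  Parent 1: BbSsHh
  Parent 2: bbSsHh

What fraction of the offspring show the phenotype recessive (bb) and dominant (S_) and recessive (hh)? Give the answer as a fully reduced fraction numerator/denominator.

P(bb S_ hh) = 3/32

BbSsHh gametes: BSH×1, BSh×1, BsH×1, Bsh×1, bSH×1, bSh×1, bsH×1, bsh×1
bbSsHh gametes: bSH×2, bSh×2, bsH×2, bsh×2
BbSsHh×bbSsHh grid (8·8=64): BbSSHH=2 BbSSHh=4 BbSShh=2 BbSsHH=4 BbSsHh=8 BbSshh=4 BbssHH=2 BbssHh=4 Bbsshh=2 bbSSHH=2 bbSSHh=4 bbSShh=2 bbSsHH=4 bbSsHh=8 bbSshh=4 bbssHH=2 bbssHh=4 bbsshh=2
bb S_ hh hits 6/64; gcd=2; 6÷2/64÷2 = 3/32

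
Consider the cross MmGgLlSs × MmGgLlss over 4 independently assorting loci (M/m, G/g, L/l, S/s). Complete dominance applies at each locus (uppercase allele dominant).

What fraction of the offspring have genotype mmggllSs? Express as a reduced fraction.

MmGgLlSs gametes: MGLS×1, MGLs×1, MGlS×1, MGls×1, MgLS×1, MgLs×1, MglS×1, Mgls×1, mGLS×1, mGLs×1, mGlS×1, mGls×1, mgLS×1, mgLs×1, mglS×1, mgls×1
MmGgLlss gametes: MGLs×2, MGls×2, MgLs×2, Mgls×2, mGLs×2, mGls×2, mgLs×2, mgls×2
MmGgLlSs×MmGgLlss grid (16·16=256): MMGGLLSs=2 MMGGLLss=2 MMGGLlSs=4 MMGGLlss=4 MMGGllSs=2 MMGGllss=2 MMGgLLSs=4 MMGgLLss=4 MMGgLlSs=8 MMGgLlss=8 MMGgllSs=4 MMGgllss=4 MMggLLSs=2 MMggLLss=2 MMggLlSs=4 MMggLlss=4 MMggllSs=2 MMggllss=2 MmGGLLSs=4 MmGGLLss=4 MmGGLlSs=8 MmGGLlss=8 MmGGllSs=4 MmGGllss=4 MmGgLLSs=8 MmGgLLss=8 MmGgLlSs=16 MmGgLlss=16 MmGgllSs=8 MmGgllss=8 MmggLLSs=4 MmggLLss=4 MmggLlSs=8 MmggLlss=8 MmggllSs=4 Mmggllss=4 mmGGLLSs=2 mmGGLLss=2 mmGGLlSs=4 mmGGLlss=4 mmGGllSs=2 mmGGllss=2 mmGgLLSs=4 mmGgLLss=4 mmGgLlSs=8 mmGgLlss=8 mmGgllSs=4 mmGgllss=4 mmggLLSs=2 mmggLLss=2 mmggLlSs=4 mmggLlss=4 mmggllSs=2 mmggllss=2
mmggllSs hits 2/256; gcd=2; 2÷2/256÷2 = 1/128

P(mmggllSs) = 1/128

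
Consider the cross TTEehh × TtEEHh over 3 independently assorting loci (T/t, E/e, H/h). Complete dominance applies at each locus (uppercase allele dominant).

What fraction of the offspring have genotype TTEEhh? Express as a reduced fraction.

TTEehh gametes: TEh×4, Teh×4
TtEEHh gametes: TEH×2, TEh×2, tEH×2, tEh×2
TTEehh×TtEEHh grid (8·8=64): TTEEHh=8 TTEEhh=8 TTEeHh=8 TTEehh=8 TtEEHh=8 TtEEhh=8 TtEeHh=8 TtEehh=8
TTEEhh hits 8/64; gcd=8; 8÷8/64÷8 = 1/8

P(TTEEhh) = 1/8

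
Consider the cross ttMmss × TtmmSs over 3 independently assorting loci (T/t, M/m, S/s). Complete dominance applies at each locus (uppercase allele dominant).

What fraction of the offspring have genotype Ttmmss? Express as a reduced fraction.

ttMmss gametes: tMs×4, tms×4
TtmmSs gametes: TmS×2, Tms×2, tmS×2, tms×2
ttMmss×TtmmSs grid (8·8=64): TtMmSs=8 TtMmss=8 TtmmSs=8 Ttmmss=8 ttMmSs=8 ttMmss=8 ttmmSs=8 ttmmss=8
Ttmmss hits 8/64; gcd=8; 8÷8/64÷8 = 1/8

P(Ttmmss) = 1/8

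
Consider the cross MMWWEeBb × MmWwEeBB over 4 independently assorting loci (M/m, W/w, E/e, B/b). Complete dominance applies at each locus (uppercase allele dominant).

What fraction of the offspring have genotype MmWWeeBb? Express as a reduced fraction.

MMWWEeBb gametes: MWEB×4, MWEb×4, MWeB×4, MWeb×4
MmWwEeBB gametes: MWEB×2, MWeB×2, MwEB×2, MweB×2, mWEB×2, mWeB×2, mwEB×2, mweB×2
MMWWEeBb×MmWwEeBB grid (16·16=256): MMWWEEBB=8 MMWWEEBb=8 MMWWEeBB=16 MMWWEeBb=16 MMWWeeBB=8 MMWWeeBb=8 MMWwEEBB=8 MMWwEEBb=8 MMWwEeBB=16 MMWwEeBb=16 MMWweeBB=8 MMWweeBb=8 MmWWEEBB=8 MmWWEEBb=8 MmWWEeBB=16 MmWWEeBb=16 MmWWeeBB=8 MmWWeeBb=8 MmWwEEBB=8 MmWwEEBb=8 MmWwEeBB=16 MmWwEeBb=16 MmWweeBB=8 MmWweeBb=8
MmWWeeBb hits 8/256; gcd=8; 8÷8/256÷8 = 1/32

P(MmWWeeBb) = 1/32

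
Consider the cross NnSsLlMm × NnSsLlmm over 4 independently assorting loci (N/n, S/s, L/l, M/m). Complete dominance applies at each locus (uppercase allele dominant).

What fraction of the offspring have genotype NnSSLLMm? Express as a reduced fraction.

NnSsLlMm gametes: NSLM×1, NSLm×1, NSlM×1, NSlm×1, NsLM×1, NsLm×1, NslM×1, Nslm×1, nSLM×1, nSLm×1, nSlM×1, nSlm×1, nsLM×1, nsLm×1, nslM×1, nslm×1
NnSsLlmm gametes: NSLm×2, NSlm×2, NsLm×2, Nslm×2, nSLm×2, nSlm×2, nsLm×2, nslm×2
NnSsLlMm×NnSsLlmm grid (16·16=256): NNSSLLMm=2 NNSSLLmm=2 NNSSLlMm=4 NNSSLlmm=4 NNSSllMm=2 NNSSllmm=2 NNSsLLMm=4 NNSsLLmm=4 NNSsLlMm=8 NNSsLlmm=8 NNSsllMm=4 NNSsllmm=4 NNssLLMm=2 NNssLLmm=2 NNssLlMm=4 NNssLlmm=4 NNssllMm=2 NNssllmm=2 NnSSLLMm=4 NnSSLLmm=4 NnSSLlMm=8 NnSSLlmm=8 NnSSllMm=4 NnSSllmm=4 NnSsLLMm=8 NnSsLLmm=8 NnSsLlMm=16 NnSsLlmm=16 NnSsllMm=8 NnSsllmm=8 NnssLLMm=4 NnssLLmm=4 NnssLlMm=8 NnssLlmm=8 NnssllMm=4 Nnssllmm=4 nnSSLLMm=2 nnSSLLmm=2 nnSSLlMm=4 nnSSLlmm=4 nnSSllMm=2 nnSSllmm=2 nnSsLLMm=4 nnSsLLmm=4 nnSsLlMm=8 nnSsLlmm=8 nnSsllMm=4 nnSsllmm=4 nnssLLMm=2 nnssLLmm=2 nnssLlMm=4 nnssLlmm=4 nnssllMm=2 nnssllmm=2
NnSSLLMm hits 4/256; gcd=4; 4÷4/256÷4 = 1/64

P(NnSSLLMm) = 1/64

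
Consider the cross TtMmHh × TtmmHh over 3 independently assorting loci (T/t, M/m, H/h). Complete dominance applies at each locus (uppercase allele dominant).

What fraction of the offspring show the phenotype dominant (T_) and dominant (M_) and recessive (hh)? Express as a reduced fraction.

TtMmHh gametes: TMH×1, TMh×1, TmH×1, Tmh×1, tMH×1, tMh×1, tmH×1, tmh×1
TtmmHh gametes: TmH×2, Tmh×2, tmH×2, tmh×2
TtMmHh×TtmmHh grid (8·8=64): TTMmHH=2 TTMmHh=4 TTMmhh=2 TTmmHH=2 TTmmHh=4 TTmmhh=2 TtMmHH=4 TtMmHh=8 TtMmhh=4 TtmmHH=4 TtmmHh=8 Ttmmhh=4 ttMmHH=2 ttMmHh=4 ttMmhh=2 ttmmHH=2 ttmmHh=4 ttmmhh=2
T_ M_ hh hits 6/64; gcd=2; 6÷2/64÷2 = 3/32

P(T_ M_ hh) = 3/32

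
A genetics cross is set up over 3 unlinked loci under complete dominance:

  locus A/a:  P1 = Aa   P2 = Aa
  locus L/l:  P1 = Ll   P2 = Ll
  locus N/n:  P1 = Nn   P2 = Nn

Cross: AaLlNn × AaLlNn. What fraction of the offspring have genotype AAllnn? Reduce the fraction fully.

AaLlNn gametes: ALN×1, ALn×1, AlN×1, Aln×1, aLN×1, aLn×1, alN×1, aln×1
AaLlNn gametes: ALN×1, ALn×1, AlN×1, Aln×1, aLN×1, aLn×1, alN×1, aln×1
AaLlNn×AaLlNn grid (8·8=64): AALLNN=1 AALLNn=2 AALLnn=1 AALlNN=2 AALlNn=4 AALlnn=2 AAllNN=1 AAllNn=2 AAllnn=1 AaLLNN=2 AaLLNn=4 AaLLnn=2 AaLlNN=4 AaLlNn=8 AaLlnn=4 AallNN=2 AallNn=4 Aallnn=2 aaLLNN=1 aaLLNn=2 aaLLnn=1 aaLlNN=2 aaLlNn=4 aaLlnn=2 aallNN=1 aallNn=2 aallnn=1
AAllnn hits 1/64; gcd=1; 1÷1/64÷1 = 1/64

P(AAllnn) = 1/64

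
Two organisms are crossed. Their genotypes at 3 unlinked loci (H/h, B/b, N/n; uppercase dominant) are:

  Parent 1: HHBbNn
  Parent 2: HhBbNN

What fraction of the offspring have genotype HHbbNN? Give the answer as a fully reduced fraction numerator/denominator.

P(HHbbNN) = 1/16

HHBbNn gametes: HBN×2, HBn×2, HbN×2, Hbn×2
HhBbNN gametes: HBN×2, HbN×2, hBN×2, hbN×2
HHBbNn×HhBbNN grid (8·8=64): HHBBNN=4 HHBBNn=4 HHBbNN=8 HHBbNn=8 HHbbNN=4 HHbbNn=4 HhBBNN=4 HhBBNn=4 HhBbNN=8 HhBbNn=8 HhbbNN=4 HhbbNn=4
HHbbNN hits 4/64; gcd=4; 4÷4/64÷4 = 1/16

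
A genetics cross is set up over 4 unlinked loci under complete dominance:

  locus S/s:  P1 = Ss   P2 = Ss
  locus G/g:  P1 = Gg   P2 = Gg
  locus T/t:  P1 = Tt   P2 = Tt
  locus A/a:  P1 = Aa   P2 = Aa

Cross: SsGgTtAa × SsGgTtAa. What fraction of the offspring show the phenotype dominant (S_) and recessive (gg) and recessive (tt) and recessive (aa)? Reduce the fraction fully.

P(S_ gg tt aa) = 3/256

SsGgTtAa gametes: SGTA×1, SGTa×1, SGtA×1, SGta×1, SgTA×1, SgTa×1, SgtA×1, Sgta×1, sGTA×1, sGTa×1, sGtA×1, sGta×1, sgTA×1, sgTa×1, sgtA×1, sgta×1
SsGgTtAa gametes: SGTA×1, SGTa×1, SGtA×1, SGta×1, SgTA×1, SgTa×1, SgtA×1, Sgta×1, sGTA×1, sGTa×1, sGtA×1, sGta×1, sgTA×1, sgTa×1, sgtA×1, sgta×1
SsGgTtAa×SsGgTtAa grid (16·16=256): SSGGTTAA=1 SSGGTTAa=2 SSGGTTaa=1 SSGGTtAA=2 SSGGTtAa=4 SSGGTtaa=2 SSGGttAA=1 SSGGttAa=2 SSGGttaa=1 SSGgTTAA=2 SSGgTTAa=4 SSGgTTaa=2 SSGgTtAA=4 SSGgTtAa=8 SSGgTtaa=4 SSGgttAA=2 SSGgttAa=4 SSGgttaa=2 SSggTTAA=1 SSggTTAa=2 SSggTTaa=1 SSggTtAA=2 SSggTtAa=4 SSggTtaa=2 SSggttAA=1 SSggttAa=2 SSggttaa=1 SsGGTTAA=2 SsGGTTAa=4 SsGGTTaa=2 SsGGTtAA=4 SsGGTtAa=8 SsGGTtaa=4 SsGGttAA=2 SsGGttAa=4 SsGGttaa=2 SsGgTTAA=4 SsGgTTAa=8 SsGgTTaa=4 SsGgTtAA=8 SsGgTtAa=16 SsGgTtaa=8 SsGgttAA=4 SsGgttAa=8 SsGgttaa=4 SsggTTAA=2 SsggTTAa=4 SsggTTaa=2 SsggTtAA=4 SsggTtAa=8 SsggTtaa=4 SsggttAA=2 SsggttAa=4 Ssggttaa=2 ssGGTTAA=1 ssGGTTAa=2 ssGGTTaa=1 ssGGTtAA=2 ssGGTtAa=4 ssGGTtaa=2 ssGGttAA=1 ssGGttAa=2 ssGGttaa=1 ssGgTTAA=2 ssGgTTAa=4 ssGgTTaa=2 ssGgTtAA=4 ssGgTtAa=8 ssGgTtaa=4 ssGgttAA=2 ssGgttAa=4 ssGgttaa=2 ssggTTAA=1 ssggTTAa=2 ssggTTaa=1 ssggTtAA=2 ssggTtAa=4 ssggTtaa=2 ssggttAA=1 ssggttAa=2 ssggttaa=1
S_ gg tt aa hits 3/256; gcd=1; 3÷1/256÷1 = 3/256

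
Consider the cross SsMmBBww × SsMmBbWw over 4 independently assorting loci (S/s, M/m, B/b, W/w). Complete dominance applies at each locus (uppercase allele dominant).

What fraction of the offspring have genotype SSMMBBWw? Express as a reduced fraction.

SsMmBBww gametes: SMBw×4, SmBw×4, sMBw×4, smBw×4
SsMmBbWw gametes: SMBW×1, SMBw×1, SMbW×1, SMbw×1, SmBW×1, SmBw×1, SmbW×1, Smbw×1, sMBW×1, sMBw×1, sMbW×1, sMbw×1, smBW×1, smBw×1, smbW×1, smbw×1
SsMmBBww×SsMmBbWw grid (16·16=256): SSMMBBWw=4 SSMMBBww=4 SSMMBbWw=4 SSMMBbww=4 SSMmBBWw=8 SSMmBBww=8 SSMmBbWw=8 SSMmBbww=8 SSmmBBWw=4 SSmmBBww=4 SSmmBbWw=4 SSmmBbww=4 SsMMBBWw=8 SsMMBBww=8 SsMMBbWw=8 SsMMBbww=8 SsMmBBWw=16 SsMmBBww=16 SsMmBbWw=16 SsMmBbww=16 SsmmBBWw=8 SsmmBBww=8 SsmmBbWw=8 SsmmBbww=8 ssMMBBWw=4 ssMMBBww=4 ssMMBbWw=4 ssMMBbww=4 ssMmBBWw=8 ssMmBBww=8 ssMmBbWw=8 ssMmBbww=8 ssmmBBWw=4 ssmmBBww=4 ssmmBbWw=4 ssmmBbww=4
SSMMBBWw hits 4/256; gcd=4; 4÷4/256÷4 = 1/64

P(SSMMBBWw) = 1/64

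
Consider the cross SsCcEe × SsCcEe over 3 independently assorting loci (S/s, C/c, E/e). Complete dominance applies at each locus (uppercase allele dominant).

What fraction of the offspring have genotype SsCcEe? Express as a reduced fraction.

SsCcEe gametes: SCE×1, SCe×1, ScE×1, Sce×1, sCE×1, sCe×1, scE×1, sce×1
SsCcEe gametes: SCE×1, SCe×1, ScE×1, Sce×1, sCE×1, sCe×1, scE×1, sce×1
SsCcEe×SsCcEe grid (8·8=64): SSCCEE=1 SSCCEe=2 SSCCee=1 SSCcEE=2 SSCcEe=4 SSCcee=2 SSccEE=1 SSccEe=2 SSccee=1 SsCCEE=2 SsCCEe=4 SsCCee=2 SsCcEE=4 SsCcEe=8 SsCcee=4 SsccEE=2 SsccEe=4 Ssccee=2 ssCCEE=1 ssCCEe=2 ssCCee=1 ssCcEE=2 ssCcEe=4 ssCcee=2 ssccEE=1 ssccEe=2 ssccee=1
SsCcEe hits 8/64; gcd=8; 8÷8/64÷8 = 1/8

P(SsCcEe) = 1/8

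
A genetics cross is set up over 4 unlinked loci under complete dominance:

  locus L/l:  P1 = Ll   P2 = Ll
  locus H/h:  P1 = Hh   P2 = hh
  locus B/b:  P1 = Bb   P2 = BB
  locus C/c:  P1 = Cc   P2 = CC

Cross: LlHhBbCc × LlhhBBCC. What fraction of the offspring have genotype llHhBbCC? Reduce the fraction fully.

LlHhBbCc gametes: LHBC×1, LHBc×1, LHbC×1, LHbc×1, LhBC×1, LhBc×1, LhbC×1, Lhbc×1, lHBC×1, lHBc×1, lHbC×1, lHbc×1, lhBC×1, lhBc×1, lhbC×1, lhbc×1
LlhhBBCC gametes: LhBC×8, lhBC×8
LlHhBbCc×LlhhBBCC grid (16·16=256): LLHhBBCC=8 LLHhBBCc=8 LLHhBbCC=8 LLHhBbCc=8 LLhhBBCC=8 LLhhBBCc=8 LLhhBbCC=8 LLhhBbCc=8 LlHhBBCC=16 LlHhBBCc=16 LlHhBbCC=16 LlHhBbCc=16 LlhhBBCC=16 LlhhBBCc=16 LlhhBbCC=16 LlhhBbCc=16 llHhBBCC=8 llHhBBCc=8 llHhBbCC=8 llHhBbCc=8 llhhBBCC=8 llhhBBCc=8 llhhBbCC=8 llhhBbCc=8
llHhBbCC hits 8/256; gcd=8; 8÷8/256÷8 = 1/32

P(llHhBbCC) = 1/32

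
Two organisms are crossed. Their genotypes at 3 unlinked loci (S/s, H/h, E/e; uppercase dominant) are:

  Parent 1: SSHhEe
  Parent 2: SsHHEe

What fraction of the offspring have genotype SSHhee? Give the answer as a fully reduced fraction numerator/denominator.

P(SSHhee) = 1/16

SSHhEe gametes: SHE×2, SHe×2, ShE×2, She×2
SsHHEe gametes: SHE×2, SHe×2, sHE×2, sHe×2
SSHhEe×SsHHEe grid (8·8=64): SSHHEE=4 SSHHEe=8 SSHHee=4 SSHhEE=4 SSHhEe=8 SSHhee=4 SsHHEE=4 SsHHEe=8 SsHHee=4 SsHhEE=4 SsHhEe=8 SsHhee=4
SSHhee hits 4/64; gcd=4; 4÷4/64÷4 = 1/16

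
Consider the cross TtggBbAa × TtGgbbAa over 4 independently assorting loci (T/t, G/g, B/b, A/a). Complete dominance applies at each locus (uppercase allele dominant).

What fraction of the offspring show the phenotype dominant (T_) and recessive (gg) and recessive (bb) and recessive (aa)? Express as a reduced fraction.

TtggBbAa gametes: TgBA×2, TgBa×2, TgbA×2, Tgba×2, tgBA×2, tgBa×2, tgbA×2, tgba×2
TtGgbbAa gametes: TGbA×2, TGba×2, TgbA×2, Tgba×2, tGbA×2, tGba×2, tgbA×2, tgba×2
TtggBbAa×TtGgbbAa grid (16·16=256): TTGgBbAA=4 TTGgBbAa=8 TTGgBbaa=4 TTGgbbAA=4 TTGgbbAa=8 TTGgbbaa=4 TTggBbAA=4 TTggBbAa=8 TTggBbaa=4 TTggbbAA=4 TTggbbAa=8 TTggbbaa=4 TtGgBbAA=8 TtGgBbAa=16 TtGgBbaa=8 TtGgbbAA=8 TtGgbbAa=16 TtGgbbaa=8 TtggBbAA=8 TtggBbAa=16 TtggBbaa=8 TtggbbAA=8 TtggbbAa=16 Ttggbbaa=8 ttGgBbAA=4 ttGgBbAa=8 ttGgBbaa=4 ttGgbbAA=4 ttGgbbAa=8 ttGgbbaa=4 ttggBbAA=4 ttggBbAa=8 ttggBbaa=4 ttggbbAA=4 ttggbbAa=8 ttggbbaa=4
T_ gg bb aa hits 12/256; gcd=4; 12÷4/256÷4 = 3/64

P(T_ gg bb aa) = 3/64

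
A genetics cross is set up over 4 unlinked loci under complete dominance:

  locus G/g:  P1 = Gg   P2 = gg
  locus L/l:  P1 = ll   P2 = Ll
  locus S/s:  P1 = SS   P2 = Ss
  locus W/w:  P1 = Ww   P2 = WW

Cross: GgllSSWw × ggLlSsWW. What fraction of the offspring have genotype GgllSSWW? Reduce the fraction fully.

P(GgllSSWW) = 1/16

GgllSSWw gametes: GlSW×4, GlSw×4, glSW×4, glSw×4
ggLlSsWW gametes: gLSW×4, gLsW×4, glSW×4, glsW×4
GgllSSWw×ggLlSsWW grid (16·16=256): GgLlSSWW=16 GgLlSSWw=16 GgLlSsWW=16 GgLlSsWw=16 GgllSSWW=16 GgllSSWw=16 GgllSsWW=16 GgllSsWw=16 ggLlSSWW=16 ggLlSSWw=16 ggLlSsWW=16 ggLlSsWw=16 ggllSSWW=16 ggllSSWw=16 ggllSsWW=16 ggllSsWw=16
GgllSSWW hits 16/256; gcd=16; 16÷16/256÷16 = 1/16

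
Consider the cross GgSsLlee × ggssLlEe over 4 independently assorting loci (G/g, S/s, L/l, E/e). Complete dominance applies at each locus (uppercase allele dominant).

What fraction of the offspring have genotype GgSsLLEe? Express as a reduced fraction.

GgSsLlee gametes: GSLe×2, GSle×2, GsLe×2, Gsle×2, gSLe×2, gSle×2, gsLe×2, gsle×2
ggssLlEe gametes: gsLE×4, gsLe×4, gslE×4, gsle×4
GgSsLlee×ggssLlEe grid (16·16=256): GgSsLLEe=8 GgSsLLee=8 GgSsLlEe=16 GgSsLlee=16 GgSsllEe=8 GgSsllee=8 GgssLLEe=8 GgssLLee=8 GgssLlEe=16 GgssLlee=16 GgssllEe=8 Ggssllee=8 ggSsLLEe=8 ggSsLLee=8 ggSsLlEe=16 ggSsLlee=16 ggSsllEe=8 ggSsllee=8 ggssLLEe=8 ggssLLee=8 ggssLlEe=16 ggssLlee=16 ggssllEe=8 ggssllee=8
GgSsLLEe hits 8/256; gcd=8; 8÷8/256÷8 = 1/32

P(GgSsLLEe) = 1/32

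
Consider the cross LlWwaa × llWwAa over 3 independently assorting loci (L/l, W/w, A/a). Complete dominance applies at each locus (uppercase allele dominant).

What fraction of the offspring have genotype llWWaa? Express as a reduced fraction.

P(llWWaa) = 1/16

LlWwaa gametes: LWa×2, Lwa×2, lWa×2, lwa×2
llWwAa gametes: lWA×2, lWa×2, lwA×2, lwa×2
LlWwaa×llWwAa grid (8·8=64): LlWWAa=4 LlWWaa=4 LlWwAa=8 LlWwaa=8 LlwwAa=4 Llwwaa=4 llWWAa=4 llWWaa=4 llWwAa=8 llWwaa=8 llwwAa=4 llwwaa=4
llWWaa hits 4/64; gcd=4; 4÷4/64÷4 = 1/16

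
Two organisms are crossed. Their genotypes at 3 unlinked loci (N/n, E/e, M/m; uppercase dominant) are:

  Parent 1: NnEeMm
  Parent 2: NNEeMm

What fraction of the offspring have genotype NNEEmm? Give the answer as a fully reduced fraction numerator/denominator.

NnEeMm gametes: NEM×1, NEm×1, NeM×1, Nem×1, nEM×1, nEm×1, neM×1, nem×1
NNEeMm gametes: NEM×2, NEm×2, NeM×2, Nem×2
NnEeMm×NNEeMm grid (8·8=64): NNEEMM=2 NNEEMm=4 NNEEmm=2 NNEeMM=4 NNEeMm=8 NNEemm=4 NNeeMM=2 NNeeMm=4 NNeemm=2 NnEEMM=2 NnEEMm=4 NnEEmm=2 NnEeMM=4 NnEeMm=8 NnEemm=4 NneeMM=2 NneeMm=4 Nneemm=2
NNEEmm hits 2/64; gcd=2; 2÷2/64÷2 = 1/32

P(NNEEmm) = 1/32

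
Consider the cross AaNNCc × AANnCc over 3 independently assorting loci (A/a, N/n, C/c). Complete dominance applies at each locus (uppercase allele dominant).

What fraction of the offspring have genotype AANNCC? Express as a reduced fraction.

P(AANNCC) = 1/16

AaNNCc gametes: ANC×2, ANc×2, aNC×2, aNc×2
AANnCc gametes: ANC×2, ANc×2, AnC×2, Anc×2
AaNNCc×AANnCc grid (8·8=64): AANNCC=4 AANNCc=8 AANNcc=4 AANnCC=4 AANnCc=8 AANncc=4 AaNNCC=4 AaNNCc=8 AaNNcc=4 AaNnCC=4 AaNnCc=8 AaNncc=4
AANNCC hits 4/64; gcd=4; 4÷4/64÷4 = 1/16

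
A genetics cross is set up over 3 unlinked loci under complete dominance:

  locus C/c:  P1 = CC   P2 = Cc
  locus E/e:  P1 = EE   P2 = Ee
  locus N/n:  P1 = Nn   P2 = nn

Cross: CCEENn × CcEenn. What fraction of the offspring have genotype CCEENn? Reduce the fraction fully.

P(CCEENn) = 1/8

CCEENn gametes: CEN×4, CEn×4
CcEenn gametes: CEn×2, Cen×2, cEn×2, cen×2
CCEENn×CcEenn grid (8·8=64): CCEENn=8 CCEEnn=8 CCEeNn=8 CCEenn=8 CcEENn=8 CcEEnn=8 CcEeNn=8 CcEenn=8
CCEENn hits 8/64; gcd=8; 8÷8/64÷8 = 1/8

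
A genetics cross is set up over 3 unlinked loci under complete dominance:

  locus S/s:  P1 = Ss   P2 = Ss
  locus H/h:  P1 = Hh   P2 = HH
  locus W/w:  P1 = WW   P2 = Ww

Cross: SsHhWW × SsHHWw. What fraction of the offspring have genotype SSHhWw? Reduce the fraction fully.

P(SSHhWw) = 1/16

SsHhWW gametes: SHW×2, ShW×2, sHW×2, shW×2
SsHHWw gametes: SHW×2, SHw×2, sHW×2, sHw×2
SsHhWW×SsHHWw grid (8·8=64): SSHHWW=4 SSHHWw=4 SSHhWW=4 SSHhWw=4 SsHHWW=8 SsHHWw=8 SsHhWW=8 SsHhWw=8 ssHHWW=4 ssHHWw=4 ssHhWW=4 ssHhWw=4
SSHhWw hits 4/64; gcd=4; 4÷4/64÷4 = 1/16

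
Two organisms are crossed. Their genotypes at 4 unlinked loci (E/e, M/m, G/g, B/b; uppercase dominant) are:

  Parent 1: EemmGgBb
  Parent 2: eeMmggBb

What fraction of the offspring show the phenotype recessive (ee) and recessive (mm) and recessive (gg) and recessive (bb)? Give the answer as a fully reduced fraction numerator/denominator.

EemmGgBb gametes: EmGB×2, EmGb×2, EmgB×2, Emgb×2, emGB×2, emGb×2, emgB×2, emgb×2
eeMmggBb gametes: eMgB×4, eMgb×4, emgB×4, emgb×4
EemmGgBb×eeMmggBb grid (16·16=256): EeMmGgBB=8 EeMmGgBb=16 EeMmGgbb=8 EeMmggBB=8 EeMmggBb=16 EeMmggbb=8 EemmGgBB=8 EemmGgBb=16 EemmGgbb=8 EemmggBB=8 EemmggBb=16 Eemmggbb=8 eeMmGgBB=8 eeMmGgBb=16 eeMmGgbb=8 eeMmggBB=8 eeMmggBb=16 eeMmggbb=8 eemmGgBB=8 eemmGgBb=16 eemmGgbb=8 eemmggBB=8 eemmggBb=16 eemmggbb=8
ee mm gg bb hits 8/256; gcd=8; 8÷8/256÷8 = 1/32

P(ee mm gg bb) = 1/32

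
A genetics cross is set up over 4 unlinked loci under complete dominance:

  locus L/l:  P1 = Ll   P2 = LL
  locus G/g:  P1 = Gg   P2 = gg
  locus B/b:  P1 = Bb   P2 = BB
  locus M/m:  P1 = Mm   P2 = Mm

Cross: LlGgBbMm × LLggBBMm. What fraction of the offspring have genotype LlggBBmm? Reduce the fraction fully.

P(LlggBBmm) = 1/32

LlGgBbMm gametes: LGBM×1, LGBm×1, LGbM×1, LGbm×1, LgBM×1, LgBm×1, LgbM×1, Lgbm×1, lGBM×1, lGBm×1, lGbM×1, lGbm×1, lgBM×1, lgBm×1, lgbM×1, lgbm×1
LLggBBMm gametes: LgBM×8, LgBm×8
LlGgBbMm×LLggBBMm grid (16·16=256): LLGgBBMM=8 LLGgBBMm=16 LLGgBBmm=8 LLGgBbMM=8 LLGgBbMm=16 LLGgBbmm=8 LLggBBMM=8 LLggBBMm=16 LLggBBmm=8 LLggBbMM=8 LLggBbMm=16 LLggBbmm=8 LlGgBBMM=8 LlGgBBMm=16 LlGgBBmm=8 LlGgBbMM=8 LlGgBbMm=16 LlGgBbmm=8 LlggBBMM=8 LlggBBMm=16 LlggBBmm=8 LlggBbMM=8 LlggBbMm=16 LlggBbmm=8
LlggBBmm hits 8/256; gcd=8; 8÷8/256÷8 = 1/32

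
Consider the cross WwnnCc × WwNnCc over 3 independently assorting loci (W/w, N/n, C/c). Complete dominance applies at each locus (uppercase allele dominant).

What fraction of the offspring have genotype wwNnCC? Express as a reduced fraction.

P(wwNnCC) = 1/32

WwnnCc gametes: WnC×2, Wnc×2, wnC×2, wnc×2
WwNnCc gametes: WNC×1, WNc×1, WnC×1, Wnc×1, wNC×1, wNc×1, wnC×1, wnc×1
WwnnCc×WwNnCc grid (8·8=64): WWNnCC=2 WWNnCc=4 WWNncc=2 WWnnCC=2 WWnnCc=4 WWnncc=2 WwNnCC=4 WwNnCc=8 WwNncc=4 WwnnCC=4 WwnnCc=8 Wwnncc=4 wwNnCC=2 wwNnCc=4 wwNncc=2 wwnnCC=2 wwnnCc=4 wwnncc=2
wwNnCC hits 2/64; gcd=2; 2÷2/64÷2 = 1/32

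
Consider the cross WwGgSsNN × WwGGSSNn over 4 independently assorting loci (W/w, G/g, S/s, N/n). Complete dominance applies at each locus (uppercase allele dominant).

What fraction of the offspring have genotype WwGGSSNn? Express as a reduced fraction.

P(WwGGSSNn) = 1/16

WwGgSsNN gametes: WGSN×2, WGsN×2, WgSN×2, WgsN×2, wGSN×2, wGsN×2, wgSN×2, wgsN×2
WwGGSSNn gametes: WGSN×4, WGSn×4, wGSN×4, wGSn×4
WwGgSsNN×WwGGSSNn grid (16·16=256): WWGGSSNN=8 WWGGSSNn=8 WWGGSsNN=8 WWGGSsNn=8 WWGgSSNN=8 WWGgSSNn=8 WWGgSsNN=8 WWGgSsNn=8 WwGGSSNN=16 WwGGSSNn=16 WwGGSsNN=16 WwGGSsNn=16 WwGgSSNN=16 WwGgSSNn=16 WwGgSsNN=16 WwGgSsNn=16 wwGGSSNN=8 wwGGSSNn=8 wwGGSsNN=8 wwGGSsNn=8 wwGgSSNN=8 wwGgSSNn=8 wwGgSsNN=8 wwGgSsNn=8
WwGGSSNn hits 16/256; gcd=16; 16÷16/256÷16 = 1/16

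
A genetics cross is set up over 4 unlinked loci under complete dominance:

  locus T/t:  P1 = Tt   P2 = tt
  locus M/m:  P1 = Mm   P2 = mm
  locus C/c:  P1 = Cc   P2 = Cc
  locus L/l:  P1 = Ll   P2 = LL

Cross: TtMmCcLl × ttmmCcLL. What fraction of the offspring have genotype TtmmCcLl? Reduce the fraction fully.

P(TtmmCcLl) = 1/16

TtMmCcLl gametes: TMCL×1, TMCl×1, TMcL×1, TMcl×1, TmCL×1, TmCl×1, TmcL×1, Tmcl×1, tMCL×1, tMCl×1, tMcL×1, tMcl×1, tmCL×1, tmCl×1, tmcL×1, tmcl×1
ttmmCcLL gametes: tmCL×8, tmcL×8
TtMmCcLl×ttmmCcLL grid (16·16=256): TtMmCCLL=8 TtMmCCLl=8 TtMmCcLL=16 TtMmCcLl=16 TtMmccLL=8 TtMmccLl=8 TtmmCCLL=8 TtmmCCLl=8 TtmmCcLL=16 TtmmCcLl=16 TtmmccLL=8 TtmmccLl=8 ttMmCCLL=8 ttMmCCLl=8 ttMmCcLL=16 ttMmCcLl=16 ttMmccLL=8 ttMmccLl=8 ttmmCCLL=8 ttmmCCLl=8 ttmmCcLL=16 ttmmCcLl=16 ttmmccLL=8 ttmmccLl=8
TtmmCcLl hits 16/256; gcd=16; 16÷16/256÷16 = 1/16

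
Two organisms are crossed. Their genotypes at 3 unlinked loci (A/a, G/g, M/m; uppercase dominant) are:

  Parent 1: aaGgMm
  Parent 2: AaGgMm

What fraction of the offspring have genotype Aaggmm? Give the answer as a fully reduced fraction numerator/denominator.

aaGgMm gametes: aGM×2, aGm×2, agM×2, agm×2
AaGgMm gametes: AGM×1, AGm×1, AgM×1, Agm×1, aGM×1, aGm×1, agM×1, agm×1
aaGgMm×AaGgMm grid (8·8=64): AaGGMM=2 AaGGMm=4 AaGGmm=2 AaGgMM=4 AaGgMm=8 AaGgmm=4 AaggMM=2 AaggMm=4 Aaggmm=2 aaGGMM=2 aaGGMm=4 aaGGmm=2 aaGgMM=4 aaGgMm=8 aaGgmm=4 aaggMM=2 aaggMm=4 aaggmm=2
Aaggmm hits 2/64; gcd=2; 2÷2/64÷2 = 1/32

P(Aaggmm) = 1/32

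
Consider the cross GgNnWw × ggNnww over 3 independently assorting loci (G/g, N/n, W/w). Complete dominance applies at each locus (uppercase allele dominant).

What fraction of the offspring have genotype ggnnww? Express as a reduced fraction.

GgNnWw gametes: GNW×1, GNw×1, GnW×1, Gnw×1, gNW×1, gNw×1, gnW×1, gnw×1
ggNnww gametes: gNw×4, gnw×4
GgNnWw×ggNnww grid (8·8=64): GgNNWw=4 GgNNww=4 GgNnWw=8 GgNnww=8 GgnnWw=4 Ggnnww=4 ggNNWw=4 ggNNww=4 ggNnWw=8 ggNnww=8 ggnnWw=4 ggnnww=4
ggnnww hits 4/64; gcd=4; 4÷4/64÷4 = 1/16

P(ggnnww) = 1/16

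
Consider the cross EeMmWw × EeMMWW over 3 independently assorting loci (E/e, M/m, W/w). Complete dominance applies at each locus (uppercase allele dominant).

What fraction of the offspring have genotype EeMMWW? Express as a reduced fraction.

EeMmWw gametes: EMW×1, EMw×1, EmW×1, Emw×1, eMW×1, eMw×1, emW×1, emw×1
EeMMWW gametes: EMW×4, eMW×4
EeMmWw×EeMMWW grid (8·8=64): EEMMWW=4 EEMMWw=4 EEMmWW=4 EEMmWw=4 EeMMWW=8 EeMMWw=8 EeMmWW=8 EeMmWw=8 eeMMWW=4 eeMMWw=4 eeMmWW=4 eeMmWw=4
EeMMWW hits 8/64; gcd=8; 8÷8/64÷8 = 1/8

P(EeMMWW) = 1/8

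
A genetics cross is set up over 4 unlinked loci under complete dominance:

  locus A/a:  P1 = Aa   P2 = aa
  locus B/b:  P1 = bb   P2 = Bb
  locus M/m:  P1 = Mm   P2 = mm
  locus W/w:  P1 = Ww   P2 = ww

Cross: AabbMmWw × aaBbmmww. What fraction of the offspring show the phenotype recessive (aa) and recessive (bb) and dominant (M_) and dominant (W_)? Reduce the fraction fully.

P(aa bb M_ W_) = 1/16

AabbMmWw gametes: AbMW×2, AbMw×2, AbmW×2, Abmw×2, abMW×2, abMw×2, abmW×2, abmw×2
aaBbmmww gametes: aBmw×8, abmw×8
AabbMmWw×aaBbmmww grid (16·16=256): AaBbMmWw=16 AaBbMmww=16 AaBbmmWw=16 AaBbmmww=16 AabbMmWw=16 AabbMmww=16 AabbmmWw=16 Aabbmmww=16 aaBbMmWw=16 aaBbMmww=16 aaBbmmWw=16 aaBbmmww=16 aabbMmWw=16 aabbMmww=16 aabbmmWw=16 aabbmmww=16
aa bb M_ W_ hits 16/256; gcd=16; 16÷16/256÷16 = 1/16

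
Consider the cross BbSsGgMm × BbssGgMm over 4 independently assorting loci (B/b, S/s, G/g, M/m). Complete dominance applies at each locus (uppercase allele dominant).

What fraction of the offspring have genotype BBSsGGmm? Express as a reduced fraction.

BbSsGgMm gametes: BSGM×1, BSGm×1, BSgM×1, BSgm×1, BsGM×1, BsGm×1, BsgM×1, Bsgm×1, bSGM×1, bSGm×1, bSgM×1, bSgm×1, bsGM×1, bsGm×1, bsgM×1, bsgm×1
BbssGgMm gametes: BsGM×2, BsGm×2, BsgM×2, Bsgm×2, bsGM×2, bsGm×2, bsgM×2, bsgm×2
BbSsGgMm×BbssGgMm grid (16·16=256): BBSsGGMM=2 BBSsGGMm=4 BBSsGGmm=2 BBSsGgMM=4 BBSsGgMm=8 BBSsGgmm=4 BBSsggMM=2 BBSsggMm=4 BBSsggmm=2 BBssGGMM=2 BBssGGMm=4 BBssGGmm=2 BBssGgMM=4 BBssGgMm=8 BBssGgmm=4 BBssggMM=2 BBssggMm=4 BBssggmm=2 BbSsGGMM=4 BbSsGGMm=8 BbSsGGmm=4 BbSsGgMM=8 BbSsGgMm=16 BbSsGgmm=8 BbSsggMM=4 BbSsggMm=8 BbSsggmm=4 BbssGGMM=4 BbssGGMm=8 BbssGGmm=4 BbssGgMM=8 BbssGgMm=16 BbssGgmm=8 BbssggMM=4 BbssggMm=8 Bbssggmm=4 bbSsGGMM=2 bbSsGGMm=4 bbSsGGmm=2 bbSsGgMM=4 bbSsGgMm=8 bbSsGgmm=4 bbSsggMM=2 bbSsggMm=4 bbSsggmm=2 bbssGGMM=2 bbssGGMm=4 bbssGGmm=2 bbssGgMM=4 bbssGgMm=8 bbssGgmm=4 bbssggMM=2 bbssggMm=4 bbssggmm=2
BBSsGGmm hits 2/256; gcd=2; 2÷2/256÷2 = 1/128

P(BBSsGGmm) = 1/128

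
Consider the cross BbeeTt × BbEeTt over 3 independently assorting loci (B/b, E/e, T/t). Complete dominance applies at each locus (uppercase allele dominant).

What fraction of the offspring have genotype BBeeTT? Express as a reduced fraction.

BbeeTt gametes: BeT×2, Bet×2, beT×2, bet×2
BbEeTt gametes: BET×1, BEt×1, BeT×1, Bet×1, bET×1, bEt×1, beT×1, bet×1
BbeeTt×BbEeTt grid (8·8=64): BBEeTT=2 BBEeTt=4 BBEett=2 BBeeTT=2 BBeeTt=4 BBeett=2 BbEeTT=4 BbEeTt=8 BbEett=4 BbeeTT=4 BbeeTt=8 Bbeett=4 bbEeTT=2 bbEeTt=4 bbEett=2 bbeeTT=2 bbeeTt=4 bbeett=2
BBeeTT hits 2/64; gcd=2; 2÷2/64÷2 = 1/32

P(BBeeTT) = 1/32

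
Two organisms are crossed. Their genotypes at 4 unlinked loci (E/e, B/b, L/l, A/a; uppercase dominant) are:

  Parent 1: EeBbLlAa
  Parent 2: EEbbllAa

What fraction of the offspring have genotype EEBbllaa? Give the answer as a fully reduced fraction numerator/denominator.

P(EEBbllaa) = 1/32

EeBbLlAa gametes: EBLA×1, EBLa×1, EBlA×1, EBla×1, EbLA×1, EbLa×1, EblA×1, Ebla×1, eBLA×1, eBLa×1, eBlA×1, eBla×1, ebLA×1, ebLa×1, eblA×1, ebla×1
EEbbllAa gametes: EblA×8, Ebla×8
EeBbLlAa×EEbbllAa grid (16·16=256): EEBbLlAA=8 EEBbLlAa=16 EEBbLlaa=8 EEBbllAA=8 EEBbllAa=16 EEBbllaa=8 EEbbLlAA=8 EEbbLlAa=16 EEbbLlaa=8 EEbbllAA=8 EEbbllAa=16 EEbbllaa=8 EeBbLlAA=8 EeBbLlAa=16 EeBbLlaa=8 EeBbllAA=8 EeBbllAa=16 EeBbllaa=8 EebbLlAA=8 EebbLlAa=16 EebbLlaa=8 EebbllAA=8 EebbllAa=16 Eebbllaa=8
EEBbllaa hits 8/256; gcd=8; 8÷8/256÷8 = 1/32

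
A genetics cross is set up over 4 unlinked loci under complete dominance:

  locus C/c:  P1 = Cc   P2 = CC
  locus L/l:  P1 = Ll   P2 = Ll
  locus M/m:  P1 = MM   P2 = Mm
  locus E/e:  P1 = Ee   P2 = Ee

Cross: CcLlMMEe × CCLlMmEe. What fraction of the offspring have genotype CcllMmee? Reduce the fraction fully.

P(CcllMmee) = 1/64

CcLlMMEe gametes: CLME×2, CLMe×2, ClME×2, ClMe×2, cLME×2, cLMe×2, clME×2, clMe×2
CCLlMmEe gametes: CLME×2, CLMe×2, CLmE×2, CLme×2, ClME×2, ClMe×2, ClmE×2, Clme×2
CcLlMMEe×CCLlMmEe grid (16·16=256): CCLLMMEE=4 CCLLMMEe=8 CCLLMMee=4 CCLLMmEE=4 CCLLMmEe=8 CCLLMmee=4 CCLlMMEE=8 CCLlMMEe=16 CCLlMMee=8 CCLlMmEE=8 CCLlMmEe=16 CCLlMmee=8 CCllMMEE=4 CCllMMEe=8 CCllMMee=4 CCllMmEE=4 CCllMmEe=8 CCllMmee=4 CcLLMMEE=4 CcLLMMEe=8 CcLLMMee=4 CcLLMmEE=4 CcLLMmEe=8 CcLLMmee=4 CcLlMMEE=8 CcLlMMEe=16 CcLlMMee=8 CcLlMmEE=8 CcLlMmEe=16 CcLlMmee=8 CcllMMEE=4 CcllMMEe=8 CcllMMee=4 CcllMmEE=4 CcllMmEe=8 CcllMmee=4
CcllMmee hits 4/256; gcd=4; 4÷4/256÷4 = 1/64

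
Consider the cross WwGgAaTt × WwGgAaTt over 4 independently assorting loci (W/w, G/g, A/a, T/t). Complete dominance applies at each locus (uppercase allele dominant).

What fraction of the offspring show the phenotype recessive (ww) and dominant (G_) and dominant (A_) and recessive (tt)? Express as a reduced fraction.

WwGgAaTt gametes: WGAT×1, WGAt×1, WGaT×1, WGat×1, WgAT×1, WgAt×1, WgaT×1, Wgat×1, wGAT×1, wGAt×1, wGaT×1, wGat×1, wgAT×1, wgAt×1, wgaT×1, wgat×1
WwGgAaTt gametes: WGAT×1, WGAt×1, WGaT×1, WGat×1, WgAT×1, WgAt×1, WgaT×1, Wgat×1, wGAT×1, wGAt×1, wGaT×1, wGat×1, wgAT×1, wgAt×1, wgaT×1, wgat×1
WwGgAaTt×WwGgAaTt grid (16·16=256): WWGGAATT=1 WWGGAATt=2 WWGGAAtt=1 WWGGAaTT=2 WWGGAaTt=4 WWGGAatt=2 WWGGaaTT=1 WWGGaaTt=2 WWGGaatt=1 WWGgAATT=2 WWGgAATt=4 WWGgAAtt=2 WWGgAaTT=4 WWGgAaTt=8 WWGgAatt=4 WWGgaaTT=2 WWGgaaTt=4 WWGgaatt=2 WWggAATT=1 WWggAATt=2 WWggAAtt=1 WWggAaTT=2 WWggAaTt=4 WWggAatt=2 WWggaaTT=1 WWggaaTt=2 WWggaatt=1 WwGGAATT=2 WwGGAATt=4 WwGGAAtt=2 WwGGAaTT=4 WwGGAaTt=8 WwGGAatt=4 WwGGaaTT=2 WwGGaaTt=4 WwGGaatt=2 WwGgAATT=4 WwGgAATt=8 WwGgAAtt=4 WwGgAaTT=8 WwGgAaTt=16 WwGgAatt=8 WwGgaaTT=4 WwGgaaTt=8 WwGgaatt=4 WwggAATT=2 WwggAATt=4 WwggAAtt=2 WwggAaTT=4 WwggAaTt=8 WwggAatt=4 WwggaaTT=2 WwggaaTt=4 Wwggaatt=2 wwGGAATT=1 wwGGAATt=2 wwGGAAtt=1 wwGGAaTT=2 wwGGAaTt=4 wwGGAatt=2 wwGGaaTT=1 wwGGaaTt=2 wwGGaatt=1 wwGgAATT=2 wwGgAATt=4 wwGgAAtt=2 wwGgAaTT=4 wwGgAaTt=8 wwGgAatt=4 wwGgaaTT=2 wwGgaaTt=4 wwGgaatt=2 wwggAATT=1 wwggAATt=2 wwggAAtt=1 wwggAaTT=2 wwggAaTt=4 wwggAatt=2 wwggaaTT=1 wwggaaTt=2 wwggaatt=1
ww G_ A_ tt hits 9/256; gcd=1; 9÷1/256÷1 = 9/256

P(ww G_ A_ tt) = 9/256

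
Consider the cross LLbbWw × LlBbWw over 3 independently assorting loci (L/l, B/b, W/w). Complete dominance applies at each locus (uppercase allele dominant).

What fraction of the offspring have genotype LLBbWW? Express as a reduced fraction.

LLbbWw gametes: LbW×4, Lbw×4
LlBbWw gametes: LBW×1, LBw×1, LbW×1, Lbw×1, lBW×1, lBw×1, lbW×1, lbw×1
LLbbWw×LlBbWw grid (8·8=64): LLBbWW=4 LLBbWw=8 LLBbww=4 LLbbWW=4 LLbbWw=8 LLbbww=4 LlBbWW=4 LlBbWw=8 LlBbww=4 LlbbWW=4 LlbbWw=8 Llbbww=4
LLBbWW hits 4/64; gcd=4; 4÷4/64÷4 = 1/16

P(LLBbWW) = 1/16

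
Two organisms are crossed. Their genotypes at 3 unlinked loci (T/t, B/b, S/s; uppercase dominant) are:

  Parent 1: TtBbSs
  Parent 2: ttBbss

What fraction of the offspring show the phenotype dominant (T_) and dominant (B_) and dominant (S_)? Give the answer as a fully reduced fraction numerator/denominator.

TtBbSs gametes: TBS×1, TBs×1, TbS×1, Tbs×1, tBS×1, tBs×1, tbS×1, tbs×1
ttBbss gametes: tBs×4, tbs×4
TtBbSs×ttBbss grid (8·8=64): TtBBSs=4 TtBBss=4 TtBbSs=8 TtBbss=8 TtbbSs=4 Ttbbss=4 ttBBSs=4 ttBBss=4 ttBbSs=8 ttBbss=8 ttbbSs=4 ttbbss=4
T_ B_ S_ hits 12/64; gcd=4; 12÷4/64÷4 = 3/16

P(T_ B_ S_) = 3/16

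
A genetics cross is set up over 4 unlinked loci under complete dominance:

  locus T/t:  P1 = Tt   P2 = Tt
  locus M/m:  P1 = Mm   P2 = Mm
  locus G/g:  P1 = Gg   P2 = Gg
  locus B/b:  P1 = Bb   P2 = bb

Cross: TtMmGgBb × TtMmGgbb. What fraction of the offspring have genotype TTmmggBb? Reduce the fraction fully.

P(TTmmggBb) = 1/128

TtMmGgBb gametes: TMGB×1, TMGb×1, TMgB×1, TMgb×1, TmGB×1, TmGb×1, TmgB×1, Tmgb×1, tMGB×1, tMGb×1, tMgB×1, tMgb×1, tmGB×1, tmGb×1, tmgB×1, tmgb×1
TtMmGgbb gametes: TMGb×2, TMgb×2, TmGb×2, Tmgb×2, tMGb×2, tMgb×2, tmGb×2, tmgb×2
TtMmGgBb×TtMmGgbb grid (16·16=256): TTMMGGBb=2 TTMMGGbb=2 TTMMGgBb=4 TTMMGgbb=4 TTMMggBb=2 TTMMggbb=2 TTMmGGBb=4 TTMmGGbb=4 TTMmGgBb=8 TTMmGgbb=8 TTMmggBb=4 TTMmggbb=4 TTmmGGBb=2 TTmmGGbb=2 TTmmGgBb=4 TTmmGgbb=4 TTmmggBb=2 TTmmggbb=2 TtMMGGBb=4 TtMMGGbb=4 TtMMGgBb=8 TtMMGgbb=8 TtMMggBb=4 TtMMggbb=4 TtMmGGBb=8 TtMmGGbb=8 TtMmGgBb=16 TtMmGgbb=16 TtMmggBb=8 TtMmggbb=8 TtmmGGBb=4 TtmmGGbb=4 TtmmGgBb=8 TtmmGgbb=8 TtmmggBb=4 Ttmmggbb=4 ttMMGGBb=2 ttMMGGbb=2 ttMMGgBb=4 ttMMGgbb=4 ttMMggBb=2 ttMMggbb=2 ttMmGGBb=4 ttMmGGbb=4 ttMmGgBb=8 ttMmGgbb=8 ttMmggBb=4 ttMmggbb=4 ttmmGGBb=2 ttmmGGbb=2 ttmmGgBb=4 ttmmGgbb=4 ttmmggBb=2 ttmmggbb=2
TTmmggBb hits 2/256; gcd=2; 2÷2/256÷2 = 1/128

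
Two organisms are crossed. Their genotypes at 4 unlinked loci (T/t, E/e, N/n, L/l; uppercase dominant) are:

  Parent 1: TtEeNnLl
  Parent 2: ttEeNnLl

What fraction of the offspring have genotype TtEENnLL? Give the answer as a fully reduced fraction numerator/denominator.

TtEeNnLl gametes: TENL×1, TENl×1, TEnL×1, TEnl×1, TeNL×1, TeNl×1, TenL×1, Tenl×1, tENL×1, tENl×1, tEnL×1, tEnl×1, teNL×1, teNl×1, tenL×1, tenl×1
ttEeNnLl gametes: tENL×2, tENl×2, tEnL×2, tEnl×2, teNL×2, teNl×2, tenL×2, tenl×2
TtEeNnLl×ttEeNnLl grid (16·16=256): TtEENNLL=2 TtEENNLl=4 TtEENNll=2 TtEENnLL=4 TtEENnLl=8 TtEENnll=4 TtEEnnLL=2 TtEEnnLl=4 TtEEnnll=2 TtEeNNLL=4 TtEeNNLl=8 TtEeNNll=4 TtEeNnLL=8 TtEeNnLl=16 TtEeNnll=8 TtEennLL=4 TtEennLl=8 TtEennll=4 TteeNNLL=2 TteeNNLl=4 TteeNNll=2 TteeNnLL=4 TteeNnLl=8 TteeNnll=4 TteennLL=2 TteennLl=4 Tteennll=2 ttEENNLL=2 ttEENNLl=4 ttEENNll=2 ttEENnLL=4 ttEENnLl=8 ttEENnll=4 ttEEnnLL=2 ttEEnnLl=4 ttEEnnll=2 ttEeNNLL=4 ttEeNNLl=8 ttEeNNll=4 ttEeNnLL=8 ttEeNnLl=16 ttEeNnll=8 ttEennLL=4 ttEennLl=8 ttEennll=4 tteeNNLL=2 tteeNNLl=4 tteeNNll=2 tteeNnLL=4 tteeNnLl=8 tteeNnll=4 tteennLL=2 tteennLl=4 tteennll=2
TtEENnLL hits 4/256; gcd=4; 4÷4/256÷4 = 1/64

P(TtEENnLL) = 1/64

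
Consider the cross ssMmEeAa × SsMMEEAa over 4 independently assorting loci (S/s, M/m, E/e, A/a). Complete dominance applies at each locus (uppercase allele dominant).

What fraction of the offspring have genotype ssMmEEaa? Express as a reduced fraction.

ssMmEeAa gametes: sMEA×2, sMEa×2, sMeA×2, sMea×2, smEA×2, smEa×2, smeA×2, smea×2
SsMMEEAa gametes: SMEA×4, SMEa×4, sMEA×4, sMEa×4
ssMmEeAa×SsMMEEAa grid (16·16=256): SsMMEEAA=8 SsMMEEAa=16 SsMMEEaa=8 SsMMEeAA=8 SsMMEeAa=16 SsMMEeaa=8 SsMmEEAA=8 SsMmEEAa=16 SsMmEEaa=8 SsMmEeAA=8 SsMmEeAa=16 SsMmEeaa=8 ssMMEEAA=8 ssMMEEAa=16 ssMMEEaa=8 ssMMEeAA=8 ssMMEeAa=16 ssMMEeaa=8 ssMmEEAA=8 ssMmEEAa=16 ssMmEEaa=8 ssMmEeAA=8 ssMmEeAa=16 ssMmEeaa=8
ssMmEEaa hits 8/256; gcd=8; 8÷8/256÷8 = 1/32

P(ssMmEEaa) = 1/32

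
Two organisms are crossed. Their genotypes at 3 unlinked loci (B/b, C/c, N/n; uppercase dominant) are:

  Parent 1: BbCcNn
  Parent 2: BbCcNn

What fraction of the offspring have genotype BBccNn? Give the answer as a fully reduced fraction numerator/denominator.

P(BBccNn) = 1/32

BbCcNn gametes: BCN×1, BCn×1, BcN×1, Bcn×1, bCN×1, bCn×1, bcN×1, bcn×1
BbCcNn gametes: BCN×1, BCn×1, BcN×1, Bcn×1, bCN×1, bCn×1, bcN×1, bcn×1
BbCcNn×BbCcNn grid (8·8=64): BBCCNN=1 BBCCNn=2 BBCCnn=1 BBCcNN=2 BBCcNn=4 BBCcnn=2 BBccNN=1 BBccNn=2 BBccnn=1 BbCCNN=2 BbCCNn=4 BbCCnn=2 BbCcNN=4 BbCcNn=8 BbCcnn=4 BbccNN=2 BbccNn=4 Bbccnn=2 bbCCNN=1 bbCCNn=2 bbCCnn=1 bbCcNN=2 bbCcNn=4 bbCcnn=2 bbccNN=1 bbccNn=2 bbccnn=1
BBccNn hits 2/64; gcd=2; 2÷2/64÷2 = 1/32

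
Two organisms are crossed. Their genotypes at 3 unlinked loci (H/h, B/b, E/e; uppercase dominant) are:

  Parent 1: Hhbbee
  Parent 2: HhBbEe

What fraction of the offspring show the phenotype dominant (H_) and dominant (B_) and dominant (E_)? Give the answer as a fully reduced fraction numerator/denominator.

Hhbbee gametes: Hbe×4, hbe×4
HhBbEe gametes: HBE×1, HBe×1, HbE×1, Hbe×1, hBE×1, hBe×1, hbE×1, hbe×1
Hhbbee×HhBbEe grid (8·8=64): HHBbEe=4 HHBbee=4 HHbbEe=4 HHbbee=4 HhBbEe=8 HhBbee=8 HhbbEe=8 Hhbbee=8 hhBbEe=4 hhBbee=4 hhbbEe=4 hhbbee=4
H_ B_ E_ hits 12/64; gcd=4; 12÷4/64÷4 = 3/16

P(H_ B_ E_) = 3/16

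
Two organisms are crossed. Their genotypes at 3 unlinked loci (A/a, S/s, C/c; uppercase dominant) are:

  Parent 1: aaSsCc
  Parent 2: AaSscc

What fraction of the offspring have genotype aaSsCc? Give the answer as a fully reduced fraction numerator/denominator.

P(aaSsCc) = 1/8

aaSsCc gametes: aSC×2, aSc×2, asC×2, asc×2
AaSscc gametes: ASc×2, Asc×2, aSc×2, asc×2
aaSsCc×AaSscc grid (8·8=64): AaSSCc=4 AaSScc=4 AaSsCc=8 AaSscc=8 AassCc=4 Aasscc=4 aaSSCc=4 aaSScc=4 aaSsCc=8 aaSscc=8 aassCc=4 aasscc=4
aaSsCc hits 8/64; gcd=8; 8÷8/64÷8 = 1/8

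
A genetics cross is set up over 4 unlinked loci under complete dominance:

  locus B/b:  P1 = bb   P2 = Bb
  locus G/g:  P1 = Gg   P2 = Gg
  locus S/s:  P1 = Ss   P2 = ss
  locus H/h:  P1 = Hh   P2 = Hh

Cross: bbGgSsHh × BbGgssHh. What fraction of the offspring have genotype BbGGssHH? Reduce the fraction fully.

P(BbGGssHH) = 1/64

bbGgSsHh gametes: bGSH×2, bGSh×2, bGsH×2, bGsh×2, bgSH×2, bgSh×2, bgsH×2, bgsh×2
BbGgssHh gametes: BGsH×2, BGsh×2, BgsH×2, Bgsh×2, bGsH×2, bGsh×2, bgsH×2, bgsh×2
bbGgSsHh×BbGgssHh grid (16·16=256): BbGGSsHH=4 BbGGSsHh=8 BbGGSshh=4 BbGGssHH=4 BbGGssHh=8 BbGGsshh=4 BbGgSsHH=8 BbGgSsHh=16 BbGgSshh=8 BbGgssHH=8 BbGgssHh=16 BbGgsshh=8 BbggSsHH=4 BbggSsHh=8 BbggSshh=4 BbggssHH=4 BbggssHh=8 Bbggsshh=4 bbGGSsHH=4 bbGGSsHh=8 bbGGSshh=4 bbGGssHH=4 bbGGssHh=8 bbGGsshh=4 bbGgSsHH=8 bbGgSsHh=16 bbGgSshh=8 bbGgssHH=8 bbGgssHh=16 bbGgsshh=8 bbggSsHH=4 bbggSsHh=8 bbggSshh=4 bbggssHH=4 bbggssHh=8 bbggsshh=4
BbGGssHH hits 4/256; gcd=4; 4÷4/256÷4 = 1/64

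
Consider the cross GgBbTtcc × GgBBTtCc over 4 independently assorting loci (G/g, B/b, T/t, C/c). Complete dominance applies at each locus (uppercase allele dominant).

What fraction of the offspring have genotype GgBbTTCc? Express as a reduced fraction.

P(GgBbTTCc) = 1/32

GgBbTtcc gametes: GBTc×2, GBtc×2, GbTc×2, Gbtc×2, gBTc×2, gBtc×2, gbTc×2, gbtc×2
GgBBTtCc gametes: GBTC×2, GBTc×2, GBtC×2, GBtc×2, gBTC×2, gBTc×2, gBtC×2, gBtc×2
GgBbTtcc×GgBBTtCc grid (16·16=256): GGBBTTCc=4 GGBBTTcc=4 GGBBTtCc=8 GGBBTtcc=8 GGBBttCc=4 GGBBttcc=4 GGBbTTCc=4 GGBbTTcc=4 GGBbTtCc=8 GGBbTtcc=8 GGBbttCc=4 GGBbttcc=4 GgBBTTCc=8 GgBBTTcc=8 GgBBTtCc=16 GgBBTtcc=16 GgBBttCc=8 GgBBttcc=8 GgBbTTCc=8 GgBbTTcc=8 GgBbTtCc=16 GgBbTtcc=16 GgBbttCc=8 GgBbttcc=8 ggBBTTCc=4 ggBBTTcc=4 ggBBTtCc=8 ggBBTtcc=8 ggBBttCc=4 ggBBttcc=4 ggBbTTCc=4 ggBbTTcc=4 ggBbTtCc=8 ggBbTtcc=8 ggBbttCc=4 ggBbttcc=4
GgBbTTCc hits 8/256; gcd=8; 8÷8/256÷8 = 1/32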